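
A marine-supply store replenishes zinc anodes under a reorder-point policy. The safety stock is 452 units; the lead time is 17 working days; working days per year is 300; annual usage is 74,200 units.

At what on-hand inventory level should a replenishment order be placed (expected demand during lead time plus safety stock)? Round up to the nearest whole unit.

Daily demand d = 74,200 / 300 = 247.333 units/day
Demand during lead time = 247.333 × 17 = 4,204.67
Reorder point = 4,204.67 + 452 = 4,656.67 → round up

4,657 units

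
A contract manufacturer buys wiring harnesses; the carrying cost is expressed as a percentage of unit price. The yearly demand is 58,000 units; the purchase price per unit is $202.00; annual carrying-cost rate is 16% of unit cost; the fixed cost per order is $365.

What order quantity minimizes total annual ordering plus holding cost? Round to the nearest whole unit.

Holding cost per unit per year: H = 16% × $202 = $32.3200
EOQ = √(2DS/H) = √(2 × 58,000 × 365 / 32.32)
    = √(1,310,024.75) ≈ 1,144.56

1,145 units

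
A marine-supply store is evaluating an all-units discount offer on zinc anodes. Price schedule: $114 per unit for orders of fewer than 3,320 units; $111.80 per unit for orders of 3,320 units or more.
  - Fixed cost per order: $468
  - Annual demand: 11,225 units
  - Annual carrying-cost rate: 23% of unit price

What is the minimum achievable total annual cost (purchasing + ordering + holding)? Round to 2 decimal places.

H₁ = 23%×$114 = $26.2200;  H₂ = 23%×$111.80 = $25.7140
EOQ₁ = √(2×11,225×468/26.2200) = 633.02  (< 3,320, feasible at tier 1)
EOQ₂ = √(2×11,225×468/25.7140) = 639.21  (< 3,320 → use Q = 3,320 at tier-2 price)
TC(tier 1 (EOQ₁), Q≈633.0) = $1,296,247.68
TC(tier 2, Q≈3,320.0) = $1,299,222.56
Minimum at tier 1 (EOQ₁): $1,296,247.68

$1,296,247.68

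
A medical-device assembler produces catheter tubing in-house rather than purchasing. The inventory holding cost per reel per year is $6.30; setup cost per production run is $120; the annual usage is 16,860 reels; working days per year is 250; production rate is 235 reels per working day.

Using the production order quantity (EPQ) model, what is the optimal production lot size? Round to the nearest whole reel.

Daily demand d = 16,860/250 = 67.440; p = 235; 1 − d/p = 0.71302
EPQ = √(2DS / (H(1 − d/p)))
    = √(2 × 16,860 × 120 / (6.3 × 0.71302)) ≈ 949.10

949 reels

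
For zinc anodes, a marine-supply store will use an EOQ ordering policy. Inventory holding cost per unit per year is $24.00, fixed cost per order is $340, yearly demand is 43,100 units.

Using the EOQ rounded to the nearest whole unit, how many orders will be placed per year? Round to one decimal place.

39.0 orders per year

2DS/H = 2·43,100·340/24 = 1,221,166.67
EOQ = √1,221,166.67 ≈ 1,105.06 → Q = 1,105
N = D/Q = 43,100/1,105 ≈ 39.005 orders/yr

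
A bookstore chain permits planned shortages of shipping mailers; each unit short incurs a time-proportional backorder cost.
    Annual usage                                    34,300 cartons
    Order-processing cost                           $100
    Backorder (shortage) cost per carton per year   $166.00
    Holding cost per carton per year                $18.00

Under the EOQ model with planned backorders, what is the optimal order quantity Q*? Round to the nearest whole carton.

650 cartons

Basic EOQ = √(2·34,300·100/18) = 617.342
Backorder adjustment √((H+b)/b) = √((18+166)/166) = 1.0528
Q* = 617.342 × 1.0528 ≈ 649.95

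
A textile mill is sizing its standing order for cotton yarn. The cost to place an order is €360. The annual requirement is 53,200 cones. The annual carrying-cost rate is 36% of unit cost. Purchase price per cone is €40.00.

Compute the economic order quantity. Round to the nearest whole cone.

H = i·C = 0.36 × €40 = €14.4000 per cone-year
EOQ = √(2DS/H) = √(2 × 53,200 × 360 / 14.4)
    = √(2,660,000.00) ≈ 1,630.95

1,631 cones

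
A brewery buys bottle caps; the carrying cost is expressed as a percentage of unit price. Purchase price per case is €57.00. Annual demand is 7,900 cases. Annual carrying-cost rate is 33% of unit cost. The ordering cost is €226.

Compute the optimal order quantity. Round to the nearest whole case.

H = i·C = 0.33 × €57 = €18.8100 per case-year
EOQ = √(2DS/H) = √(2 × 7,900 × 226 / 18.81)
    = √(189,835.19) ≈ 435.70

436 cases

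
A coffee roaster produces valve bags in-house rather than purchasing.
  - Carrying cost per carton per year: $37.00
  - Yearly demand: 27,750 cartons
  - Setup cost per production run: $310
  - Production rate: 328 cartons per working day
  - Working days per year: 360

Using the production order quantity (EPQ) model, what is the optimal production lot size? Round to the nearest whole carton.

780 cartons

Daily demand d = 27,750/360 = 77.083; p = 328; 1 − d/p = 0.76499
EPQ = √(2DS / (H(1 − d/p)))
    = √(2 × 27,750 × 310 / (37 × 0.76499)) ≈ 779.65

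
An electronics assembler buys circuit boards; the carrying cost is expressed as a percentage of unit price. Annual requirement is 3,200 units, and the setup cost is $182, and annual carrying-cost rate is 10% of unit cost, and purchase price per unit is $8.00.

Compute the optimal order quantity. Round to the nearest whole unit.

H = i·C = 0.1 × $8 = $0.8000 per unit-year
Q* = √(2·D·S / H) = √(2·3,200·182 / 0.8) = √1,456,000.0 ≈ 1,206.65

1,207 units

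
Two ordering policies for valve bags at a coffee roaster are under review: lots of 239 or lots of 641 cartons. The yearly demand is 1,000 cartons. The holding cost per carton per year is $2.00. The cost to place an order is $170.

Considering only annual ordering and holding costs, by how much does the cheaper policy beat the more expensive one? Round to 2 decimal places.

Annual cost at Q: ordering D·S/Q plus holding Q·H/2.
TC(239) = (1,000/239)×170 + (239/2)×2 = $950.30
TC(641) = (1,000/641)×170 + (641/2)×2 = $906.21
|ΔTC| = |$950.30 − $906.21| = $44.09

$44.09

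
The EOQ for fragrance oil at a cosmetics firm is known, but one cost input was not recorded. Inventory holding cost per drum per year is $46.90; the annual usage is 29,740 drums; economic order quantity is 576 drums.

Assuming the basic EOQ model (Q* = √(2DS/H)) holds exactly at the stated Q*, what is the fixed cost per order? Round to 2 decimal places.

From Q* = √(2DS/H) ⇒ Q*² = 2DS/H.
S = Q²H / (2D) = 576² × 46.9 / (2 × 29,740) = 261.6055

$261.61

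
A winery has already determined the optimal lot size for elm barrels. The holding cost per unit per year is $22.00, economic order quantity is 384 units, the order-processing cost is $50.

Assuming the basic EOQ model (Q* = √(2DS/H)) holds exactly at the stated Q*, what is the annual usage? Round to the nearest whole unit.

32,440 units per year

EOQ relation: Q² = 2DS/H, so rearrange for the unknown.
D = Q²H / (2S) = 384² × 22 / (2 × 50) = 32,440.32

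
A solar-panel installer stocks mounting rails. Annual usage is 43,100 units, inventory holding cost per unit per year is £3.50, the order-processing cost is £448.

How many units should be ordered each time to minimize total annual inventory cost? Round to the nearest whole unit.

3,322 units

EOQ = √(2DS/H) = √(2 × 43,100 × 448 / 3.5)
    = √(11,033,600.00) ≈ 3,321.69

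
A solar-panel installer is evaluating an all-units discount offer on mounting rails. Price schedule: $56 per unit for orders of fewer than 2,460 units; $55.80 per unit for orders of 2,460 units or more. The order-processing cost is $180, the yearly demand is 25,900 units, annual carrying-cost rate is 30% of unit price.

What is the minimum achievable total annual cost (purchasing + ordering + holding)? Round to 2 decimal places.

$1,462,915.72

H₁ = 30%×$56 = $16.8000;  H₂ = 30%×$55.80 = $16.7400
EOQ₁ = √(2×25,900×180/16.8000) = 744.98  (< 2,460, feasible at tier 1)
EOQ₂ = √(2×25,900×180/16.7400) = 746.32  (< 2,460 → use Q = 2,460 at tier-2 price)
TC(tier 1 (EOQ₁), Q≈745.0) = $1,462,915.72
TC(tier 2, Q≈2,460.0) = $1,467,705.32
Minimum at tier 1 (EOQ₁): $1,462,915.72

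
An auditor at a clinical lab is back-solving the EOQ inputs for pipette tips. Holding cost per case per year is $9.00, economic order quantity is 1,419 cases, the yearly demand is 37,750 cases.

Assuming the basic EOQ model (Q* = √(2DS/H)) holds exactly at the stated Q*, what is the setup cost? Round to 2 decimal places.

From Q* = √(2DS/H) ⇒ Q*² = 2DS/H.
S = Q²H / (2D) = 1,419² × 9 / (2 × 37,750) = 240.0271

$240.03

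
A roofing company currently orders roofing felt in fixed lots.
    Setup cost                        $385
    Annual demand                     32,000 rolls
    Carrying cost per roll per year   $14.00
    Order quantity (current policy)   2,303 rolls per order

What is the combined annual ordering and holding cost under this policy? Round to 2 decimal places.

Ordering: D/Q × S = 32,000/2,303 × $385 = $5,349.54
Holding:  Q/2 × H = 2,303/2 × $14 = $16,121.00
Total = $5,349.54 + $16,121.00 = $21,470.54

$21,470.54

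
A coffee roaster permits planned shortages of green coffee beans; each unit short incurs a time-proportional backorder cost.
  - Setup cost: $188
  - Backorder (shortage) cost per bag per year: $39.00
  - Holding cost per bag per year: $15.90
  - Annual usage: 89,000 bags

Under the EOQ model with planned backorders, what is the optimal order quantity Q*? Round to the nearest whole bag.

1,721 bags

Basic EOQ = √(2·89,000·188/15.9) = 1,450.743
Backorder adjustment √((H+b)/b) = √((15.9+39)/39) = 1.1865
Q* = 1,450.743 × 1.1865 ≈ 1,721.25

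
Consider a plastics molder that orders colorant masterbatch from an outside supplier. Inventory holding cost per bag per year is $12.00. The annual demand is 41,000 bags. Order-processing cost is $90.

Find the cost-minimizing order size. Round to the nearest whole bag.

784 bags

EOQ = √(2DS/H) = √(2 × 41,000 × 90 / 12)
    = √(615,000.00) ≈ 784.22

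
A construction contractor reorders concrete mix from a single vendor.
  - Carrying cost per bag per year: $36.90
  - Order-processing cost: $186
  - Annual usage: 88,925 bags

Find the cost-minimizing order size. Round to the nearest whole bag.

947 bags

EOQ = √(2DS/H) = √(2 × 88,925 × 186 / 36.9)
    = √(896,479.67) ≈ 946.83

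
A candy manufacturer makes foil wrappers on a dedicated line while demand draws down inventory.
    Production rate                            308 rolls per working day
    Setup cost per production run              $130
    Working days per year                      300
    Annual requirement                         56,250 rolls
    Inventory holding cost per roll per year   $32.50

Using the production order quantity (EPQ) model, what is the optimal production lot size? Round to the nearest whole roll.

d = 56,250/300 = 187.5000 rolls/day;  effective holding cost H(1 − d/p) = 32.5·(1 − 187.5000/308) = 12.71510
Q* = √(2DS / H_eff) = √(2·56,250·130 / 12.71510) ≈ 1,072.48

1,072 rolls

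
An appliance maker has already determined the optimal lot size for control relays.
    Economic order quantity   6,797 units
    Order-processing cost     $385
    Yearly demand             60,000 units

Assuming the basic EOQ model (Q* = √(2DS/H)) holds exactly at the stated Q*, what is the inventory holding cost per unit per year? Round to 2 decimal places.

$1.00

EOQ relation: Q² = 2DS/H, so rearrange for the unknown.
H = 2DS / Q² = 2 × 60,000 × 385 / 6,797² = 1.0000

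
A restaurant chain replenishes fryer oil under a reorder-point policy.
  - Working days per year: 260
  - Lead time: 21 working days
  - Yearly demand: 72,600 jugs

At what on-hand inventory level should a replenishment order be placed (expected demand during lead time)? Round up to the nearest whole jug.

Daily demand d = 72,600 / 260 = 279.231 jugs/day
Demand during lead time = 279.231 × 21 = 5,863.85
Reorder point = 5,863.85 → round up

5,864 jugs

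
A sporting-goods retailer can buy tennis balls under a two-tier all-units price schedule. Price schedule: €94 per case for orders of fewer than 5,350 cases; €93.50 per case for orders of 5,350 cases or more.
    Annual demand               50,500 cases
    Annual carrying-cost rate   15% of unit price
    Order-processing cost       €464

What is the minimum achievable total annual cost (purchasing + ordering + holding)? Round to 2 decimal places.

H₁ = 15%×€94 = €14.1000;  H₂ = 15%×€93.50 = €14.0250
EOQ₁ = √(2×50,500×464/14.1000) = 1,823.10  (< 5,350, feasible at tier 1)
EOQ₂ = √(2×50,500×464/14.0250) = 1,827.97  (< 5,350 → use Q = 5,350 at tier-2 price)
TC(tier 1 (EOQ₁), Q≈1,823.1) = €4,772,705.69
TC(tier 2, Q≈5,350.0) = €4,763,646.69
Minimum at tier 2: €4,763,646.69

€4,763,646.69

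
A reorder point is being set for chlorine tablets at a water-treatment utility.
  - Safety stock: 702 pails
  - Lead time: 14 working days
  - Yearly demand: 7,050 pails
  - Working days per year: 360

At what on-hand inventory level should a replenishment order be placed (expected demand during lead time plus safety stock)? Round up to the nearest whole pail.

Daily demand d = 7,050 / 360 = 19.583 pails/day
Demand during lead time = 19.583 × 14 = 274.17
Reorder point = 274.17 + 702 = 976.17 → round up

977 pails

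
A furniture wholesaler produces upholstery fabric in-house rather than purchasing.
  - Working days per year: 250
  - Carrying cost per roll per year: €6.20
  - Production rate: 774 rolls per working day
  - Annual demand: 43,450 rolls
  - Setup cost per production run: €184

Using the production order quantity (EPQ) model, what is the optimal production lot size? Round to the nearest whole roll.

d = 43,450/250 = 173.8000 rolls/day;  effective holding cost H(1 − d/p) = 6.2·(1 − 173.8000/774) = 4.80780
Q* = √(2DS / H_eff) = √(2·43,450·184 / 4.80780) ≈ 1,823.67

1,824 rolls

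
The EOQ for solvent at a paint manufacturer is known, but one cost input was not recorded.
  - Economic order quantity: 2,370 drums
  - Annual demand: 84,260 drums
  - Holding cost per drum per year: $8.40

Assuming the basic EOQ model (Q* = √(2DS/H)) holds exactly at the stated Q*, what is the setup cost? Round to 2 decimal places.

EOQ relation: Q² = 2DS/H, so rearrange for the unknown.
S = Q²H / (2D) = 2,370² × 8.4 / (2 × 84,260) = 279.9784

$279.98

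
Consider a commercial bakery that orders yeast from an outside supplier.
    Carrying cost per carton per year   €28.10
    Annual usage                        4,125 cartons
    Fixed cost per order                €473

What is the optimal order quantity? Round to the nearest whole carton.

373 cartons

EOQ = √(2DS/H) = √(2 × 4,125 × 473 / 28.1)
    = √(138,870.11) ≈ 372.65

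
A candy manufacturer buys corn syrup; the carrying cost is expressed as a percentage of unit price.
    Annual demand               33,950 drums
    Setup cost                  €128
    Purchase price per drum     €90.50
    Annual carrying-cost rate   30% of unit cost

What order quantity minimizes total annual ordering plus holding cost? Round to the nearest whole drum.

566 drums

Holding cost per drum per year: H = 30% × €90.5 = €27.1500
EOQ = √(2DS/H) = √(2 × 33,950 × 128 / 27.15)
    = √(320,117.86) ≈ 565.79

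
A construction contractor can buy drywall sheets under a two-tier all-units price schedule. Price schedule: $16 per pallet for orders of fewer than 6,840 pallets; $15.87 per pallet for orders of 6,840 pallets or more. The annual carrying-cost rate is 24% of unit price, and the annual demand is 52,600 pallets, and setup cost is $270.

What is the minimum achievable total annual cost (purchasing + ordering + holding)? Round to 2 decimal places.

$849,864.41

H₁ = 24%×$16 = $3.8400;  H₂ = 24%×$15.87 = $3.8088
EOQ₁ = √(2×52,600×270/3.8400) = 2,719.72  (< 6,840, feasible at tier 1)
EOQ₂ = √(2×52,600×270/3.8088) = 2,730.84  (< 6,840 → use Q = 6,840 at tier-2 price)
TC(tier 1 (EOQ₁), Q≈2,719.7) = $852,043.72
TC(tier 2, Q≈6,840.0) = $849,864.41
Minimum at tier 2: $849,864.41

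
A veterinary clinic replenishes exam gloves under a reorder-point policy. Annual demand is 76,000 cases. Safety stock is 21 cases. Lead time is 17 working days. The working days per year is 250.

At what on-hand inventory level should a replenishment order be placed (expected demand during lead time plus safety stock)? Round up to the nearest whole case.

Daily demand d = 76,000 / 250 = 304.000 cases/day
Demand during lead time = 304.000 × 17 = 5,168.00
Reorder point = 5,168.00 + 21 = 5,189.00 → round up

5,189 cases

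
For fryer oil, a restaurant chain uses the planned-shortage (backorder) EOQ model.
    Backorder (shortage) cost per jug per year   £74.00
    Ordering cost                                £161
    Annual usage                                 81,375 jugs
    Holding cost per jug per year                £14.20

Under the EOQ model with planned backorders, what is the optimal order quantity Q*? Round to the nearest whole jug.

1,483 jugs

Basic EOQ = √(2·81,375·161/14.2) = 1,358.405
Backorder adjustment √((H+b)/b) = √((14.2+74)/74) = 1.0917
Q* = 1,358.405 × 1.0917 ≈ 1,483.02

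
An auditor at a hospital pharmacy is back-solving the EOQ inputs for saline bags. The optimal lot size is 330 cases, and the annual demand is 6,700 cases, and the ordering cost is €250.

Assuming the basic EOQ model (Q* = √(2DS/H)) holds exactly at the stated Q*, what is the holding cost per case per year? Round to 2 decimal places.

€30.76

From Q* = √(2DS/H) ⇒ Q*² = 2DS/H.
H = 2DS / Q² = 2 × 6,700 × 250 / 330² = 30.7622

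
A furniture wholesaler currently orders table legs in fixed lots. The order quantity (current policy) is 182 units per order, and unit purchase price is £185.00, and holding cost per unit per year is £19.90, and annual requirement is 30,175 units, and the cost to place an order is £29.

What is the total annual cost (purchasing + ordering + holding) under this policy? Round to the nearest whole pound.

Orders/yr = 30,175/182 = 165.797; ordering cost = 165.797 × £29 = £4,808.10
Average inventory = 182/2 = 91; holding cost = 91 × £19.9 = £1,810.90
Purchase cost = D·C = 30,175 × 185 = £5,582,375.00
Total = £4,808.10 + £1,810.90 + £5,582,375.00 = £5,588,994.00

£5,588,994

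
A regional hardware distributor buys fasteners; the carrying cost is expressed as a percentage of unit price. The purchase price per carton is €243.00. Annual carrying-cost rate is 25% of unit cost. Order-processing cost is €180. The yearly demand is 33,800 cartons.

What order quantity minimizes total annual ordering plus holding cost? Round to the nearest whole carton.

448 cartons

H = i·C = 0.25 × €243 = €60.7500 per carton-year
EOQ = √(2DS/H) = √(2 × 33,800 × 180 / 60.75)
    = √(200,296.30) ≈ 447.54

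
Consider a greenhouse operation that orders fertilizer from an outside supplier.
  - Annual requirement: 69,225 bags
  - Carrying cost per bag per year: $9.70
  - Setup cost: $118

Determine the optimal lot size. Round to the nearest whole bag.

1,298 bags

Q* = √(2·D·S / H) = √(2·69,225·118 / 9.7) = √1,684,237.1 ≈ 1,297.78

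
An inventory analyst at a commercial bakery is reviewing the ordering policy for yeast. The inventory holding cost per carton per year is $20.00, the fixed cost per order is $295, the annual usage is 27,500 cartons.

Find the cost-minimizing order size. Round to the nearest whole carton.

2DS/H = 2·27,500·295/20 = 811,250.00
EOQ = √811,250.00 ≈ 900.69

901 cartons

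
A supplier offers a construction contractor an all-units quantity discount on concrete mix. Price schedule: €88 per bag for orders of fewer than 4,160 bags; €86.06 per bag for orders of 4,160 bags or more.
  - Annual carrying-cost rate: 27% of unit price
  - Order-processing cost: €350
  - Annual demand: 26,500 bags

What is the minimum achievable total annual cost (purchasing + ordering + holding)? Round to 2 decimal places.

H₁ = 27%×€88 = €23.7600;  H₂ = 27%×€86.06 = €23.2362
EOQ₁ = √(2×26,500×350/23.7600) = 883.59  (< 4,160, feasible at tier 1)
EOQ₂ = √(2×26,500×350/23.2362) = 893.49  (< 4,160 → use Q = 4,160 at tier-2 price)
TC(tier 1 (EOQ₁), Q≈883.6) = €2,352,994.00
TC(tier 2, Q≈4,160.0) = €2,331,150.86
Minimum at tier 2: €2,331,150.86

€2,331,150.86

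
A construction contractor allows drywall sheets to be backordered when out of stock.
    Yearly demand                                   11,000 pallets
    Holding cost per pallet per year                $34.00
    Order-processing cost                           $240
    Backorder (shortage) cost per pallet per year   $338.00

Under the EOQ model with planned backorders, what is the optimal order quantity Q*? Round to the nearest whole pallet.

Basic EOQ = √(2·11,000·240/34) = 394.074
Backorder adjustment √((H+b)/b) = √((34+338)/338) = 1.0491
Q* = 394.074 × 1.0491 ≈ 413.42

413 pallets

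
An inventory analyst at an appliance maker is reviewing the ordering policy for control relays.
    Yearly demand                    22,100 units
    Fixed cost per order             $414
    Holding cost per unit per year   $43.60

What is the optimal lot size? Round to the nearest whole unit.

EOQ = √(2DS/H) = √(2 × 22,100 × 414 / 43.6)
    = √(419,697.25) ≈ 647.84

648 units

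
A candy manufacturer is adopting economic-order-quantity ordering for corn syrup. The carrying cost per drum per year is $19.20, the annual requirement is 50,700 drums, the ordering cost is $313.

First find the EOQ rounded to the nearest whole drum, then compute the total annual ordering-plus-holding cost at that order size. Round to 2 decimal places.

Optimal lot size Q* = (2 × 50,700 × $313 / $19.2)^½ ≈ 1,285.70 → Q = 1,286 drums
Ordering: D/Q × S = 50,700/1,286 × $313 = $12,339.89
Holding:  Q/2 × H = 1,286/2 × $19.2 = $12,345.60
Total = $12,339.89 + $12,345.60 = $24,685.49

$24,685.49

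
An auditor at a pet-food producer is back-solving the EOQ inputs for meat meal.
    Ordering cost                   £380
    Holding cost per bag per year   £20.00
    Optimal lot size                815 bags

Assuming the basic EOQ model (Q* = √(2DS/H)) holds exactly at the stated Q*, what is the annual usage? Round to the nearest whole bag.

17,480 bags per year

Since Q* = (2DS/H)^½, squaring gives Q*²·H = 2DS.
D = Q²H / (2S) = 815² × 20 / (2 × 380) = 17,479.61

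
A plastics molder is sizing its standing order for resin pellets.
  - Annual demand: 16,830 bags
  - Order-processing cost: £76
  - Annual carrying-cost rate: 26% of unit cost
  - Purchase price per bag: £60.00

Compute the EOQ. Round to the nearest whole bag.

405 bags

Holding cost per bag per year: H = 26% × £60 = £15.6000
2DS/H = 2·16,830·76/15.6 = 163,984.62
EOQ = √163,984.62 ≈ 404.95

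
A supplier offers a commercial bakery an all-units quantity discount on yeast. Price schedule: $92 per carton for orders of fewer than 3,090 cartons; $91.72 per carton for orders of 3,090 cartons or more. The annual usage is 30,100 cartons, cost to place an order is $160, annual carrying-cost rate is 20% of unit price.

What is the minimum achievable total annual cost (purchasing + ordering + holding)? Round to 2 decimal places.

$2,782,512.73

H₁ = 20%×$92 = $18.4000;  H₂ = 20%×$91.72 = $18.3440
EOQ₁ = √(2×30,100×160/18.4000) = 723.52  (< 3,090, feasible at tier 1)
EOQ₂ = √(2×30,100×160/18.3440) = 724.62  (< 3,090 → use Q = 3,090 at tier-2 price)
TC(tier 1 (EOQ₁), Q≈723.5) = $2,782,512.73
TC(tier 2, Q≈3,090.0) = $2,790,672.06
Minimum at tier 1 (EOQ₁): $2,782,512.73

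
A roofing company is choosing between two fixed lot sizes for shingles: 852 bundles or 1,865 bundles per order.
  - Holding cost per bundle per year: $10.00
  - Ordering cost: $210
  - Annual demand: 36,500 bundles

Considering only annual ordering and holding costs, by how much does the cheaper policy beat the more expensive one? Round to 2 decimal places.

$178.44

Annual cost at Q: ordering D·S/Q plus holding Q·H/2.
TC(852) = (36,500/852)×210 + (852/2)×10 = $13,256.48
TC(1,865) = (36,500/1,865)×210 + (1,865/2)×10 = $13,434.92
|ΔTC| = |$13,256.48 − $13,434.92| = $178.44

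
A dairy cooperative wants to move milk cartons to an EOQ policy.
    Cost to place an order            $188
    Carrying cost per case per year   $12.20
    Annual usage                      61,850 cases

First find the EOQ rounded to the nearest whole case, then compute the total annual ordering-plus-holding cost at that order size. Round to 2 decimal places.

Optimal lot size Q* = (2 × 61,850 × $188 / $12.2)^½ ≈ 1,380.65 → Q = 1,381 cases
Annual ordering cost = (D/Q)·S = (61,850/1,381) × 188 = $8,419.84
Annual holding cost  = (Q/2)·H = (1,381/2) × 12.2 = $8,424.10
Total = $8,419.84 + $8,424.10 = $16,843.94

$16,843.94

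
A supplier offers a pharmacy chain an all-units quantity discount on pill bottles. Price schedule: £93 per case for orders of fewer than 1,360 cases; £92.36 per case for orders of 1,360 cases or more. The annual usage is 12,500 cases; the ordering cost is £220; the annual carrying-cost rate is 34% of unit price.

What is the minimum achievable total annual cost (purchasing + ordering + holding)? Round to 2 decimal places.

H₁ = 34%×£93 = £31.6200;  H₂ = 34%×£92.36 = £31.4024
EOQ₁ = √(2×12,500×220/31.6200) = 417.06  (< 1,360, feasible at tier 1)
EOQ₂ = √(2×12,500×220/31.4024) = 418.50  (< 1,360 → use Q = 1,360 at tier-2 price)
TC(tier 1 (EOQ₁), Q≈417.1) = £1,175,687.49
TC(tier 2, Q≈1,360.0) = £1,177,875.69
Minimum at tier 1 (EOQ₁): £1,175,687.49

£1,175,687.49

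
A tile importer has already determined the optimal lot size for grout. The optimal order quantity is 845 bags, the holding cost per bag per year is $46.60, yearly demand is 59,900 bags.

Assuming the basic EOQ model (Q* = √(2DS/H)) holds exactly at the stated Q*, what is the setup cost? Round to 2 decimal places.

$277.74

Since Q* = (2DS/H)^½, squaring gives Q*²·H = 2DS.
S = Q²H / (2D) = 845² × 46.6 / (2 × 59,900) = 277.7426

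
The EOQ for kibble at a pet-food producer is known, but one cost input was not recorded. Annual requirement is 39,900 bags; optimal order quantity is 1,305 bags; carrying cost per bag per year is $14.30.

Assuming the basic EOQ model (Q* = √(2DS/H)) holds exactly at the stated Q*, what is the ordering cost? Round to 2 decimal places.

Since Q* = (2DS/H)^½, squaring gives Q*²·H = 2DS.
S = Q²H / (2D) = 1,305² × 14.3 / (2 × 39,900) = 305.1787

$305.18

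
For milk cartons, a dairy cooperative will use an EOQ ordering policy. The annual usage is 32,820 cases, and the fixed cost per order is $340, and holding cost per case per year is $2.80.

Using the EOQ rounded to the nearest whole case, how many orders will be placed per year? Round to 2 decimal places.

EOQ = √(2DS/H) = √(2 × 32,820 × 340 / 2.8)
    = √(7,970,571.43) ≈ 2,823.22 → Q = 2,823
N = D/Q = 32,820/2,823 ≈ 11.626 orders/yr

11.63 orders per year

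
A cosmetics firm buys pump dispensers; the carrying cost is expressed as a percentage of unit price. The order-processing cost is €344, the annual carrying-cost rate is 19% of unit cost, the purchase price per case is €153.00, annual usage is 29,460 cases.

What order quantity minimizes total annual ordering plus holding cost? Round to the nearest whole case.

Carrying cost H = €153 × 19% = €29.0700/case/yr
2DS/H = 2·29,460·344/29.07 = 697,230.13
EOQ = √697,230.13 ≈ 835.00

835 cases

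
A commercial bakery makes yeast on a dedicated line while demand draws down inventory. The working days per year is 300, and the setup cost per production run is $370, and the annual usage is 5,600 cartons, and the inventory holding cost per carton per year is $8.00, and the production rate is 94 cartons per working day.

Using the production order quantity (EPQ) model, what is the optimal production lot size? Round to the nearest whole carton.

d = 5,600/300 = 18.6667 cartons/day;  effective holding cost H(1 − d/p) = 8·(1 − 18.6667/94) = 6.41135
Q* = √(2DS / H_eff) = √(2·5,600·370 / 6.41135) ≈ 803.96

804 cartons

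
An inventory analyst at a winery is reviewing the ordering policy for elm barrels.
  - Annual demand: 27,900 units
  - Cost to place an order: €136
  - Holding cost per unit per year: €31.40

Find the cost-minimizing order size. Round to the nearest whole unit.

Q* = √(2·D·S / H) = √(2·27,900·136 / 31.4) = √241,681.5 ≈ 491.61

492 units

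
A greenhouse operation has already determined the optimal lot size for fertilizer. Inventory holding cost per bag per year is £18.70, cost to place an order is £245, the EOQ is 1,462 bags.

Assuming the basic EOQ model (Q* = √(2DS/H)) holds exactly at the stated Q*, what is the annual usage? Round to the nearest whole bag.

From Q* = √(2DS/H) ⇒ Q*² = 2DS/H.
D = Q²H / (2S) = 1,462² × 18.7 / (2 × 245) = 81,571.84

81,572 bags per year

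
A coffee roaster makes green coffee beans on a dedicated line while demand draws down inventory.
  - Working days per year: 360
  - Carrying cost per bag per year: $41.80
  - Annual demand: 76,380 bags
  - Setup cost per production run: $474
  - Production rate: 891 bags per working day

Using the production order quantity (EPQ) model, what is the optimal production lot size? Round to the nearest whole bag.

d = 76,380/360 = 212.1667 bags/day;  effective holding cost H(1 − d/p) = 41.8·(1 − 212.1667/891) = 31.84650
Q* = √(2DS / H_eff) = √(2·76,380·474 / 31.84650) ≈ 1,507.87

1,508 bags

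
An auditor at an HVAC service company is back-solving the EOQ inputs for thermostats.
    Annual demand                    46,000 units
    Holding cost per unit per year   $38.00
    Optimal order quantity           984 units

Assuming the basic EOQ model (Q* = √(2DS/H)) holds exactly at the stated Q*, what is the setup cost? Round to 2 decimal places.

$399.93

EOQ relation: Q² = 2DS/H, so rearrange for the unknown.
S = Q²H / (2D) = 984² × 38 / (2 × 46,000) = 399.9318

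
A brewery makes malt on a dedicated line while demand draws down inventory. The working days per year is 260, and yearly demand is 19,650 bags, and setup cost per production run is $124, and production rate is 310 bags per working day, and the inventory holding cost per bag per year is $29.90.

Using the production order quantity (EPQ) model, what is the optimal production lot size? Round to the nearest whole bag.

d = 19,650/260 = 75.5769 bags/day;  effective holding cost H(1 − d/p) = 29.9·(1 − 75.5769/310) = 22.61048
Q* = √(2DS / H_eff) = √(2·19,650·124 / 22.61048) ≈ 464.25

464 bags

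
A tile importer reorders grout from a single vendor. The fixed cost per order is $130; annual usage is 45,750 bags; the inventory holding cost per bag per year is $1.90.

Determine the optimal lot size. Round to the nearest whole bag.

2,502 bags

Q* = √(2·D·S / H) = √(2·45,750·130 / 1.9) = √6,260,526.3 ≈ 2,502.10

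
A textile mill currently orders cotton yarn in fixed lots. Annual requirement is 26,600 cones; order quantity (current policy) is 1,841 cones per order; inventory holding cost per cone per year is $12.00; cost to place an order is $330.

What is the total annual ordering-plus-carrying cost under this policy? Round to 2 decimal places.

$15,814.06

Ordering: D/Q × S = 26,600/1,841 × $330 = $4,768.06
Holding:  Q/2 × H = 1,841/2 × $12 = $11,046.00
Total = $4,768.06 + $11,046.00 = $15,814.06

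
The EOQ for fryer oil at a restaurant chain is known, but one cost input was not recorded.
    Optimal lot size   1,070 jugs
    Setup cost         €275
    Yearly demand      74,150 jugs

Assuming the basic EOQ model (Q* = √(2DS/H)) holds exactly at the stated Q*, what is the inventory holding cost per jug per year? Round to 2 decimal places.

Since Q* = (2DS/H)^½, squaring gives Q*²·H = 2DS.
H = 2DS / Q² = 2 × 74,150 × 275 / 1,070² = 35.6210

€35.62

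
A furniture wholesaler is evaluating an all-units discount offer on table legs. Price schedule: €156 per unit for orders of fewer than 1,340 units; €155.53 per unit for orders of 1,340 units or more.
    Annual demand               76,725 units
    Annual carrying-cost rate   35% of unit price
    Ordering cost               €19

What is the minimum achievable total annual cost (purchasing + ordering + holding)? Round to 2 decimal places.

H₁ = 35%×€156 = €54.6000;  H₂ = 35%×€155.53 = €54.4355
EOQ₁ = √(2×76,725×19/54.6000) = 231.08  (< 1,340, feasible at tier 1)
EOQ₂ = √(2×76,725×19/54.4355) = 231.43  (< 1,340 → use Q = 1,340 at tier-2 price)
TC(tier 1 (EOQ₁), Q≈231.1) = €11,981,717.01
TC(tier 2, Q≈1,340.0) = €11,970,598.93
Minimum at tier 2: €11,970,598.93

€11,970,598.93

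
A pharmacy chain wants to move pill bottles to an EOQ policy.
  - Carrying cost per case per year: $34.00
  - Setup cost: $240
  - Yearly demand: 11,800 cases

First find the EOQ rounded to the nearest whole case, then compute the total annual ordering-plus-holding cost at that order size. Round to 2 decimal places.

2DS/H = 2·11,800·240/34 = 166,588.24
EOQ = √166,588.24 ≈ 408.15 → Q = 408 cases
Orders/yr = 11,800/408 = 28.922; ordering cost = 28.922 × $240 = $6,941.18
Average inventory = 408/2 = 204; holding cost = 204 × $34 = $6,936.00
Total = $6,941.18 + $6,936.00 = $13,877.18

$13,877.18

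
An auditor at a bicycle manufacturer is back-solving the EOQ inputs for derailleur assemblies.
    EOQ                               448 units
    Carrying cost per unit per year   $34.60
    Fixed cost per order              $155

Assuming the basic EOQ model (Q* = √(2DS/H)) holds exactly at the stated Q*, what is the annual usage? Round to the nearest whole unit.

22,401 units per year

EOQ relation: Q² = 2DS/H, so rearrange for the unknown.
D = Q²H / (2S) = 448² × 34.6 / (2 × 155) = 22,401.16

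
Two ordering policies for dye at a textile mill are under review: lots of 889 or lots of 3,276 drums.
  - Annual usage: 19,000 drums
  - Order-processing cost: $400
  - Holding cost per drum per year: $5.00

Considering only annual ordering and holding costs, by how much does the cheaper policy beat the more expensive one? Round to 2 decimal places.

Annual cost at Q: ordering D·S/Q plus holding Q·H/2.
TC(889) = (19,000/889)×400 + (889/2)×5 = $10,771.43
TC(3,276) = (19,000/3,276)×400 + (3,276/2)×5 = $10,509.90
Cheaper: Q = 3,276.  Difference = $261.53

$261.53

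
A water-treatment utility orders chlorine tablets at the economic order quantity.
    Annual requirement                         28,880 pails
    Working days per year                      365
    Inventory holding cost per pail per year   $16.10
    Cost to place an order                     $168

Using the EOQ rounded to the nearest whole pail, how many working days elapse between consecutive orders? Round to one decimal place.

9.8 days

2DS/H = 2·28,880·168/16.1 = 602,713.04
EOQ = √602,713.04 ≈ 776.35 → Q = 776 pails
T = Q/D × 365 days = 776/28,880 × 365 = 9.807 days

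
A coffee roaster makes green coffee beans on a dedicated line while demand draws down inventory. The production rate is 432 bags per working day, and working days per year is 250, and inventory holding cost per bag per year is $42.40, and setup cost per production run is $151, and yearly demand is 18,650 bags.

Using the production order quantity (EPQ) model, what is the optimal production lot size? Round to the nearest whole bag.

d = 18,650/250 = 74.6000 bags/day;  effective holding cost H(1 − d/p) = 42.4·(1 − 74.6000/432) = 35.07815
Q* = √(2DS / H_eff) = √(2·18,650·151 / 35.07815) ≈ 400.70

401 bags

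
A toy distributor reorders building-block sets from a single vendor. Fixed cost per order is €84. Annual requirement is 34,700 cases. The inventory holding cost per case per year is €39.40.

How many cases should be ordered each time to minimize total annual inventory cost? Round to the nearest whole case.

385 cases

Optimal lot size Q* = (2 × 34,700 × €84 / €39.4)^½ ≈ 384.65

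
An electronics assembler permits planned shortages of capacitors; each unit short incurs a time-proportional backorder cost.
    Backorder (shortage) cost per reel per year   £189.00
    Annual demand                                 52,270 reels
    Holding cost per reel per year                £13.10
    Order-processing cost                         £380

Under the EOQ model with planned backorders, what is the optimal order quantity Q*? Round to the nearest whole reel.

Basic EOQ = √(2·52,270·380/13.1) = 1,741.395
Backorder adjustment √((H+b)/b) = √((13.1+189)/189) = 1.0341
Q* = 1,741.395 × 1.0341 ≈ 1,800.73

1,801 reels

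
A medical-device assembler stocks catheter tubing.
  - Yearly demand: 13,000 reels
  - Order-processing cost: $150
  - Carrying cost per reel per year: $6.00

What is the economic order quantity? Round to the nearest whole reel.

Q* = √(2·D·S / H) = √(2·13,000·150 / 6) = √650,000.0 ≈ 806.23

806 reels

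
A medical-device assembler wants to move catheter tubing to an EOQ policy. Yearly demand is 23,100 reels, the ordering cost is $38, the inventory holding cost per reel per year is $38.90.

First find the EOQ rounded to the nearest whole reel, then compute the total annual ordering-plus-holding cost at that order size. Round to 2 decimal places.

Q* = √(2·D·S / H) = √(2·23,100·38 / 38.9) = √45,131.1 ≈ 212.44 → Q = 212 reels
Ordering: D/Q × S = 23,100/212 × $38 = $4,140.57
Holding:  Q/2 × H = 212/2 × $38.9 = $4,123.40
Total = $4,140.57 + $4,123.40 = $8,263.97

$8,263.97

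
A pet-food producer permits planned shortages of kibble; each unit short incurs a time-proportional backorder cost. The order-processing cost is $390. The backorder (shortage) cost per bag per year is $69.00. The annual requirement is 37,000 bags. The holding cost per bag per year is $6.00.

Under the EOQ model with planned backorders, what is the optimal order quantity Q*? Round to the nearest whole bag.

Q* = √(2DS/H) · √((H + b)/b)
   = √(2 × 37,000 × 390 / 6) · √((6 + 69) / 69)
   = 2,193.171 × 1.0426 ≈ 2,286.54

2,287 bags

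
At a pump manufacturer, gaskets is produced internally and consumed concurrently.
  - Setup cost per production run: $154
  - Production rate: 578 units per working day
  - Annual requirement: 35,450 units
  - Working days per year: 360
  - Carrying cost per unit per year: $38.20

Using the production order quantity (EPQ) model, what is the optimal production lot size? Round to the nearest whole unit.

587 units

d = 35,450/360 = 98.4722 units/day;  effective holding cost H(1 − d/p) = 38.2·(1 − 98.4722/578) = 31.69197
Q* = √(2DS / H_eff) = √(2·35,450·154 / 31.69197) ≈ 586.96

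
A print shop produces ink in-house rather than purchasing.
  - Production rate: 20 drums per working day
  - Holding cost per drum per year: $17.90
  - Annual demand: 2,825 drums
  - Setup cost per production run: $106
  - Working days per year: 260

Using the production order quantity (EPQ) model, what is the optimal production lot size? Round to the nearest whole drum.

271 drums

d = 2,825/260 = 10.8654 drums/day;  effective holding cost H(1 − d/p) = 17.9·(1 − 10.8654/20) = 8.17548
Q* = √(2DS / H_eff) = √(2·2,825·106 / 8.17548) ≈ 270.66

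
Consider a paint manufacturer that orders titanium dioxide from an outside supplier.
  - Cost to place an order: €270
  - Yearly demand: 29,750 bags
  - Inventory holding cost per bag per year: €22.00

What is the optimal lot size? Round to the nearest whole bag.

2DS/H = 2·29,750·270/22 = 730,227.27
EOQ = √730,227.27 ≈ 854.53

855 bags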